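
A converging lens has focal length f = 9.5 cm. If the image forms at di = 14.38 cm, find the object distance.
1/do = 1/f − 1/di → do = 27.99 cm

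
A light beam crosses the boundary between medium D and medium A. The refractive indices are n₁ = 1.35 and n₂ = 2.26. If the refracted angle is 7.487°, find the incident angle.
sin θ₁ = (n₂/n₁)·sin θ₂ → θ₁ = 12.6°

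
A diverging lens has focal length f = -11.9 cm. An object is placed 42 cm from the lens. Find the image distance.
1/di = 1/f − 1/do → di = -9.273 cm (virtual image)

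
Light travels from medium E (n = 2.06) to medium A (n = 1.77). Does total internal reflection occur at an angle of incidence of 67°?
θc = arcsin(n₂/n₁) = 59.23°; 67° > θc, so yes — total internal reflection.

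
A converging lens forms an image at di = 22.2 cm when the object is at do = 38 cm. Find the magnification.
M = −di/do = -0.5842 (inverted image)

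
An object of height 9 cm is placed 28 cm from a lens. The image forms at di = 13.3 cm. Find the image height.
hi = (-di/do) × ho = -4.275 cm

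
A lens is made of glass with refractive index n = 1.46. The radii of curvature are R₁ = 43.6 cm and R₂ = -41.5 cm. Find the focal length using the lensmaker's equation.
1/f = (n − 1)(1/R₁ − 1/R₂) → f = 46.22 cm (converging lens)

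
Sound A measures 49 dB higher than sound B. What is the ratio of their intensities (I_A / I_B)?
I_A/I_B = 10^(Δβ/10) = 79430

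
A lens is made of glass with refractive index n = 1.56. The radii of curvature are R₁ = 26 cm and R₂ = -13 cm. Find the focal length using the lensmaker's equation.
1/f = (n − 1)(1/R₁ − 1/R₂) → f = 15.48 cm (converging lens)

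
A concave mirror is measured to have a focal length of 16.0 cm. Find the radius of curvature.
R = 2|f| = 32 cm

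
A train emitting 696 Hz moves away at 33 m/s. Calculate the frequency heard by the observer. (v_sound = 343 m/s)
f_obs = f·v/(v + v_s) = 634.9 Hz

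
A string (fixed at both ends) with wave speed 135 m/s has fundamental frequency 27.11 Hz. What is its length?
L = v/(2f₁) = 2.49 m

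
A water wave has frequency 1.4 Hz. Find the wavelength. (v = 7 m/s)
λ = v/f = 5 m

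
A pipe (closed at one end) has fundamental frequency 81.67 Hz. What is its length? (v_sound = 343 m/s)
L = v/(4f₁) = 1.05 m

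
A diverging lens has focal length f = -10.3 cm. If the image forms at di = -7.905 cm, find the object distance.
1/do = 1/f − 1/di → do = 34 cm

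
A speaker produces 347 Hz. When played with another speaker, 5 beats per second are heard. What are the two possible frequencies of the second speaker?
f₂ = 347 ± 5 Hz → 352 Hz or 342 Hz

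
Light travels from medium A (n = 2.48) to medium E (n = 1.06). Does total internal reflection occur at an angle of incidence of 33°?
θc = arcsin(n₂/n₁) = 25.3°; 33° > θc, so yes — total internal reflection.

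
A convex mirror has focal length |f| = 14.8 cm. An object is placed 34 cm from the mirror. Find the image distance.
f = −14.8 cm (convex); 1/di = 1/f − 1/do → di = -10.31 cm (virtual image, behind mirror)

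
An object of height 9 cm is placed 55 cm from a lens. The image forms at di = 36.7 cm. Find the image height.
hi = (-di/do) × ho = -6.005 cm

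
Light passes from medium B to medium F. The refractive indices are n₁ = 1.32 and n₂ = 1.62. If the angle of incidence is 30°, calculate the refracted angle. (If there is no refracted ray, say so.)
sin θ₂ = (n₁/n₂)·sin θ₁ = 0.4074 → θ₂ = 24.04°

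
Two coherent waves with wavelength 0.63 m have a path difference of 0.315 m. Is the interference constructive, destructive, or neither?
destructive — path difference = 0.5λ, an odd multiple of λ/2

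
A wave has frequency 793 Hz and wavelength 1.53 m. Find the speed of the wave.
v = fλ = 1213 m/s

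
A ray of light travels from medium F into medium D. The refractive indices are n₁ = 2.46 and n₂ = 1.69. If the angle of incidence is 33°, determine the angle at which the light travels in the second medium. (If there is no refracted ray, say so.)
sin θ₂ = (n₁/n₂)·sin θ₁ = 0.7928 → θ₂ = 52.45°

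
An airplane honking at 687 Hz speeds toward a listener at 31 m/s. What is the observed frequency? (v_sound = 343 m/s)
f_obs = f·v/(v − v_s) = 755.3 Hz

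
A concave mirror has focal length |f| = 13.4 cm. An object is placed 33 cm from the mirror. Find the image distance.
f = +13.4 cm (concave); 1/di = 1/f − 1/do → di = 22.56 cm (real image, in front of mirror)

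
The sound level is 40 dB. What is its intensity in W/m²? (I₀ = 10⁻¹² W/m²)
I = I₀·10^(β/10) = 1.00 × 10⁻⁸ W/m²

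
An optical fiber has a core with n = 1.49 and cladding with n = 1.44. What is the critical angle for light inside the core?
θc = arcsin(n_cladding/n_core) = 75.11°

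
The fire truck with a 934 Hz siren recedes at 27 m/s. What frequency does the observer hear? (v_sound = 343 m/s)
f_obs = f·v/(v + v_s) = 865.8 Hz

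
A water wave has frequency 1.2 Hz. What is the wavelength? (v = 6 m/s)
λ = v/f = 5 m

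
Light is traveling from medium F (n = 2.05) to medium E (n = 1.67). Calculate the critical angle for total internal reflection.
θc = arcsin(n₂/n₁) = 54.55°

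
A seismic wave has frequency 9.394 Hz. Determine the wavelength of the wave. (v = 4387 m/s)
λ = v/f = 467 m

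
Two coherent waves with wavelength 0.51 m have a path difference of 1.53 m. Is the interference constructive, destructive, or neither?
constructive — path difference = 3λ, a whole number of wavelengths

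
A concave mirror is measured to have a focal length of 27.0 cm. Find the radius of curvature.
R = 2|f| = 54 cm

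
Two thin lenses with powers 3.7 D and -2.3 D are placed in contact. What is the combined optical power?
P_total = P₁ + P₂ = 1.4 D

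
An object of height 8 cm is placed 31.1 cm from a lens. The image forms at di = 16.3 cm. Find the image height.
hi = (-di/do) × ho = -4.193 cm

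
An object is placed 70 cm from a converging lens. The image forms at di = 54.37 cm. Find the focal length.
1/f = 1/do + 1/di → f = 30.6 cm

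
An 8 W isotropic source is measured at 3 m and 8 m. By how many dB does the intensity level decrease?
Δβ = 20·log₁₀(r₂/r₁) = 8.519 dB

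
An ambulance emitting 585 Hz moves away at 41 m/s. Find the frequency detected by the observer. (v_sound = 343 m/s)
f_obs = f·v/(v + v_s) = 522.5 Hz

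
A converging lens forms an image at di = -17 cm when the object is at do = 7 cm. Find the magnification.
M = −di/do = 2.429 (upright image)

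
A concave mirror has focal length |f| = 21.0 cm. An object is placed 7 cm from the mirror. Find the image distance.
f = +21.0 cm (concave); 1/di = 1/f − 1/do → di = -10.5 cm (virtual image, behind mirror)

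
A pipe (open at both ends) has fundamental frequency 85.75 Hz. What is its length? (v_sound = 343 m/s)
L = v/(2f₁) = 2 m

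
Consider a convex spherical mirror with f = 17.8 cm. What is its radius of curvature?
R = 2|f| = 35.6 cm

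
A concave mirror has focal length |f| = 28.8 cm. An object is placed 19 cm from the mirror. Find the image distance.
f = +28.8 cm (concave); 1/di = 1/f − 1/do → di = -55.84 cm (virtual image, behind mirror)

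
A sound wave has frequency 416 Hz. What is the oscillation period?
T = 1/f = 0.002404 s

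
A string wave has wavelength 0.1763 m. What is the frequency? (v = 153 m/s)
f = v/λ = 867.8 Hz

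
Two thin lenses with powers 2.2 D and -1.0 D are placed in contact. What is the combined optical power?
P_total = P₁ + P₂ = 1.2 D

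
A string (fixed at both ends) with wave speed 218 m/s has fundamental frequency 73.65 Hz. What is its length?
L = v/(2f₁) = 1.48 m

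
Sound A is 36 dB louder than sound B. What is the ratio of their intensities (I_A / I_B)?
I_A/I_B = 10^(Δβ/10) = 3981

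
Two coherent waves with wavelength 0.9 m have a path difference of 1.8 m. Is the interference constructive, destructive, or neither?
constructive — path difference = 2λ, a whole number of wavelengths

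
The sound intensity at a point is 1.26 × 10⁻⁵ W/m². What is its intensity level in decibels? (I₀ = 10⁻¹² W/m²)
β = 10·log₁₀(I/I₀) = 71 dB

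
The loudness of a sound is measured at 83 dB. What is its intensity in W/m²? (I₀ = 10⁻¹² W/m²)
I = I₀·10^(β/10) = 2.00 × 10⁻⁴ W/m²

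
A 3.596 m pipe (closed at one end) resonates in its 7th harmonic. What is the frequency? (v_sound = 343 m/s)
fₙ = nv/(4L) = 166.9 Hz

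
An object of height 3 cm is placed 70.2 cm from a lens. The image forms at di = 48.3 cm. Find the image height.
hi = (-di/do) × ho = -2.064 cm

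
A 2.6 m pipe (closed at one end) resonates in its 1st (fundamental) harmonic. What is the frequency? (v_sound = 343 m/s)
fₙ = nv/(4L) = 32.98 Hz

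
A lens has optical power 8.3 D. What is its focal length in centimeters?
f = 1/P = 12.05 cm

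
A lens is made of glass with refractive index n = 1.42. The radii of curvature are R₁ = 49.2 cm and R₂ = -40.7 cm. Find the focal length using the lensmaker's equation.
1/f = (n − 1)(1/R₁ − 1/R₂) → f = 53.03 cm (converging lens)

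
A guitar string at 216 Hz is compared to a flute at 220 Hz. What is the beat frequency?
4 Hz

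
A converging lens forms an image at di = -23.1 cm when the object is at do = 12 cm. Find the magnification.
M = −di/do = 1.925 (upright image)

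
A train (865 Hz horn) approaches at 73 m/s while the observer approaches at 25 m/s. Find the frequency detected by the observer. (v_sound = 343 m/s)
f_obs = f·(v + v_o)/(v − v_s) = 1179 Hz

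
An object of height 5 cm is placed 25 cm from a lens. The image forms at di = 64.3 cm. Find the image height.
hi = (-di/do) × ho = -12.86 cm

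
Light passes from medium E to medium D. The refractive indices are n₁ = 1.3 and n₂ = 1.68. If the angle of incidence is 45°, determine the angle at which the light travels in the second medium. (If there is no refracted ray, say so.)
sin θ₂ = (n₁/n₂)·sin θ₁ = 0.5472 → θ₂ = 33.17°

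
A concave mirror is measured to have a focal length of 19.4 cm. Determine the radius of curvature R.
R = 2|f| = 38.8 cm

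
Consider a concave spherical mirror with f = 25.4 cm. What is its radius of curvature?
R = 2|f| = 50.8 cm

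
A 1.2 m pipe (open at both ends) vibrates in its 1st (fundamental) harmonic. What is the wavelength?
λₙ = 2L/n = 2.4 m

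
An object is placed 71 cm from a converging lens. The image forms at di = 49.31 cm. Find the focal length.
1/f = 1/do + 1/di → f = 29.1 cm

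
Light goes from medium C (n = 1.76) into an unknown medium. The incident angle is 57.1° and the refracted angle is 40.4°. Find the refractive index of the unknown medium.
n₂ = n₁·sin θ₁ / sin θ₂ = 2.28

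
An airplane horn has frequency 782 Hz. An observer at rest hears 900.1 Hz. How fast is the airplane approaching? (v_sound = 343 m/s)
v_s = v·(1 − f/f_obs) = 45 m/s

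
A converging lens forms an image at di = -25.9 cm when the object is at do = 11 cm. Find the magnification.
M = −di/do = 2.355 (upright image)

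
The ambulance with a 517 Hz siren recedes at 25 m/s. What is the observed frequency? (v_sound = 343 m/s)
f_obs = f·v/(v + v_s) = 481.9 Hz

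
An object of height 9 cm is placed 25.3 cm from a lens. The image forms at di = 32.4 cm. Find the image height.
hi = (-di/do) × ho = -11.53 cm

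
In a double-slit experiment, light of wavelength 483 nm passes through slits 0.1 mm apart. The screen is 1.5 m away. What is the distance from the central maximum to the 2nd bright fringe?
y = mλL/d = 14.49 mm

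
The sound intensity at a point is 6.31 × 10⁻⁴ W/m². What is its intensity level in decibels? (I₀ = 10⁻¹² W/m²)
β = 10·log₁₀(I/I₀) = 88 dB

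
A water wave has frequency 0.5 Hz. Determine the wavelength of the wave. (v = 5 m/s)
λ = v/f = 10 m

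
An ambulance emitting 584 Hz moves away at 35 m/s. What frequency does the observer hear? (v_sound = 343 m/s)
f_obs = f·v/(v + v_s) = 529.9 Hz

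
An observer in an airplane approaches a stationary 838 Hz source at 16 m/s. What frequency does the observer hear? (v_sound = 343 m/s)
f_obs = f·(v + v_o)/v = 877.1 Hz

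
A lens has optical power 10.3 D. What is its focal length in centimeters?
f = 1/P = 9.709 cm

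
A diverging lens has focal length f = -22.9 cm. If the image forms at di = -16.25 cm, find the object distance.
1/do = 1/f − 1/di → do = 55.96 cm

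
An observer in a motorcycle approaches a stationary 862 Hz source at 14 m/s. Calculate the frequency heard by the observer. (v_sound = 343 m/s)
f_obs = f·(v + v_o)/v = 897.2 Hz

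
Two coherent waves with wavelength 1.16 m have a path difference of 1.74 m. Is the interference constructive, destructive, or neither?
destructive — path difference = 1.5λ, an odd multiple of λ/2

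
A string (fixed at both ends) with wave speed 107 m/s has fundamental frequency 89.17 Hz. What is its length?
L = v/(2f₁) = 0.6 m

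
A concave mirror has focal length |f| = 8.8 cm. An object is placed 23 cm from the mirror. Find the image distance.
f = +8.8 cm (concave); 1/di = 1/f − 1/do → di = 14.25 cm (real image, in front of mirror)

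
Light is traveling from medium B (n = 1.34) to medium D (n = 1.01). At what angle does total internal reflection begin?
θc = arcsin(n₂/n₁) = 48.91°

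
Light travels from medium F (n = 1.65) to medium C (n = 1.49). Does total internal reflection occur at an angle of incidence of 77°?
θc = arcsin(n₂/n₁) = 64.56°; 77° > θc, so yes — total internal reflection.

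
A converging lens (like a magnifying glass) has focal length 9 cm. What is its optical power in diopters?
P = 1/f = 11.11 D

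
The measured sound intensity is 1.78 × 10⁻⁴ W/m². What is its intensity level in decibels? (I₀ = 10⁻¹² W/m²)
β = 10·log₁₀(I/I₀) = 82.5 dB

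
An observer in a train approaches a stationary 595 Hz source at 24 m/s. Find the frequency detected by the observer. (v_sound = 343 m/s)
f_obs = f·(v + v_o)/v = 636.6 Hz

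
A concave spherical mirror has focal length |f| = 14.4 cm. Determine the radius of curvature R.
R = 2|f| = 28.8 cm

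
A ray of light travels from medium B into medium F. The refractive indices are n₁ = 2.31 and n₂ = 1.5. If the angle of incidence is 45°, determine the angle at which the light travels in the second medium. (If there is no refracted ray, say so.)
sin θ₂ = (n₁/n₂)·sin θ₁ = 1.089 > 1, so there is no refracted ray — the light undergoes total internal reflection.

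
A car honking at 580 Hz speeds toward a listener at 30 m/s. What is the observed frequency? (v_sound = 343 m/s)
f_obs = f·v/(v − v_s) = 635.6 Hz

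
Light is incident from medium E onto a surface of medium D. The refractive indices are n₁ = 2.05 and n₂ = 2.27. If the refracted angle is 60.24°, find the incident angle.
sin θ₁ = (n₂/n₁)·sin θ₂ → θ₁ = 74°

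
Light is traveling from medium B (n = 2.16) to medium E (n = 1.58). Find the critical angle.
θc = arcsin(n₂/n₁) = 47.01°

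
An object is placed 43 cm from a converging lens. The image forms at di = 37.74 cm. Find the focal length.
1/f = 1/do + 1/di → f = 20.1 cm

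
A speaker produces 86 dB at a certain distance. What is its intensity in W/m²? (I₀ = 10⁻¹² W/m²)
I = I₀·10^(β/10) = 3.98 × 10⁻⁴ W/m²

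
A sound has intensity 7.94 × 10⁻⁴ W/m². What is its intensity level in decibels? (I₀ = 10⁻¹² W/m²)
β = 10·log₁₀(I/I₀) = 89 dB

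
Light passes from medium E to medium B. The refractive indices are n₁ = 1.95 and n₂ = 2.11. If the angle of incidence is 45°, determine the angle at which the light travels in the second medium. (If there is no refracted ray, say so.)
sin θ₂ = (n₁/n₂)·sin θ₁ = 0.6535 → θ₂ = 40.81°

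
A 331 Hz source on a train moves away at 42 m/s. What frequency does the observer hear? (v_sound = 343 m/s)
f_obs = f·v/(v + v_s) = 294.9 Hz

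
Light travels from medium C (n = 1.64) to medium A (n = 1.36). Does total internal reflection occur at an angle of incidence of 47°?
θc = arcsin(n₂/n₁) = 56.02°; 47° < θc, so no — the ray refracts.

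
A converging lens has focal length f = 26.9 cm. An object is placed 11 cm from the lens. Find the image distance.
1/di = 1/f − 1/do → di = -18.61 cm (virtual image)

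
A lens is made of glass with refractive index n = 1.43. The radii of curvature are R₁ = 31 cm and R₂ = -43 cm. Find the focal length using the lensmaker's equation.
1/f = (n − 1)(1/R₁ − 1/R₂) → f = 41.89 cm (converging lens)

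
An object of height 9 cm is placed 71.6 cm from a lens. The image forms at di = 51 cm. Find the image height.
hi = (-di/do) × ho = -6.411 cm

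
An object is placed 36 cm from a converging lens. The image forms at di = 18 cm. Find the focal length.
1/f = 1/do + 1/di → f = 12 cm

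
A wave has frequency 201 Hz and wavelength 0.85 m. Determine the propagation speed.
v = fλ = 170.8 m/s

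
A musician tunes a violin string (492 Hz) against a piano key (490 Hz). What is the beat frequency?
2 Hz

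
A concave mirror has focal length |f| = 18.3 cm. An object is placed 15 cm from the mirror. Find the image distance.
f = +18.3 cm (concave); 1/di = 1/f − 1/do → di = -83.18 cm (virtual image, behind mirror)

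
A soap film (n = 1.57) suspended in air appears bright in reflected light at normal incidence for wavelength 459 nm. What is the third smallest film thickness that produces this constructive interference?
2nt = (m − ½)λ with m = 3 → t = (m − ½)λ/(2n) = 365.4 nm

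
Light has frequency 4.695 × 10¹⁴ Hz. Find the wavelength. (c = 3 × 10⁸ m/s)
λ = c/f = 639 nm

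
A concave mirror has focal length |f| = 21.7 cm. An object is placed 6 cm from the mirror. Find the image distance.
f = +21.7 cm (concave); 1/di = 1/f − 1/do → di = -8.293 cm (virtual image, behind mirror)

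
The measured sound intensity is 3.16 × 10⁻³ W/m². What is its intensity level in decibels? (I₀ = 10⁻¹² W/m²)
β = 10·log₁₀(I/I₀) = 95 dB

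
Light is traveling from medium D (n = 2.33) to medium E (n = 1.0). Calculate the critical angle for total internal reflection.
θc = arcsin(n₂/n₁) = 25.42°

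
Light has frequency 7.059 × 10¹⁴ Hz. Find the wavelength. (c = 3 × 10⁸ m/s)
λ = c/f = 425 nm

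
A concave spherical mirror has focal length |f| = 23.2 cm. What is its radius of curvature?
R = 2|f| = 46.4 cm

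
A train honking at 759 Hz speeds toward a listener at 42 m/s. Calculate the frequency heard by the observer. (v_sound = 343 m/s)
f_obs = f·v/(v − v_s) = 864.9 Hz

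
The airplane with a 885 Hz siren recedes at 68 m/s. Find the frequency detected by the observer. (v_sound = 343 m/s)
f_obs = f·v/(v + v_s) = 738.6 Hz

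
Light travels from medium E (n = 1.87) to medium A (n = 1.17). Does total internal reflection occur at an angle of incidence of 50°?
θc = arcsin(n₂/n₁) = 38.73°; 50° > θc, so yes — total internal reflection.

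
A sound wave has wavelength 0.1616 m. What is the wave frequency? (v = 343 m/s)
f = v/λ = 2123 Hz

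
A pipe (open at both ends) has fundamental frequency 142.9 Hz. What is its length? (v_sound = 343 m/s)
L = v/(2f₁) = 1.2 m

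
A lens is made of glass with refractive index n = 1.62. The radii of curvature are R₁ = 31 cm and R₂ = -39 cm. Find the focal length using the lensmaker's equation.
1/f = (n − 1)(1/R₁ − 1/R₂) → f = 27.86 cm (converging lens)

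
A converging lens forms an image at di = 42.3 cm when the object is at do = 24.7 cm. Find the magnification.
M = −di/do = -1.713 (inverted image)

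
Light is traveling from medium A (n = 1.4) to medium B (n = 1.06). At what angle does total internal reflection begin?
θc = arcsin(n₂/n₁) = 49.21°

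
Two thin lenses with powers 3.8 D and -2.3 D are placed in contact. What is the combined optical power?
P_total = P₁ + P₂ = 1.5 D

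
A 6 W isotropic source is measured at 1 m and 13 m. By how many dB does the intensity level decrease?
Δβ = 20·log₁₀(r₂/r₁) = 22.28 dB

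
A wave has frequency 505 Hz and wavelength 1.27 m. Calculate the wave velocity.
v = fλ = 641.4 m/s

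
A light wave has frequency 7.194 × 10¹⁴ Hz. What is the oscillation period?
T = 1/f = 1.390 × 10⁻¹⁵ s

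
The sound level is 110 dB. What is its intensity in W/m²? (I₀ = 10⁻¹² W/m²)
I = I₀·10^(β/10) = 1.00 × 10⁻¹ W/m²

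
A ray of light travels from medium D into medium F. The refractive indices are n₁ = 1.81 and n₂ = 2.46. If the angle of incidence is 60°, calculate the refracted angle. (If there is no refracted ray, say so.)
sin θ₂ = (n₁/n₂)·sin θ₁ = 0.6372 → θ₂ = 39.58°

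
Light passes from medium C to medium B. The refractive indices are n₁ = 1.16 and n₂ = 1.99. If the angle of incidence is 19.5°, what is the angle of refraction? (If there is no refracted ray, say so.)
sin θ₂ = (n₁/n₂)·sin θ₁ = 0.1946 → θ₂ = 11.22°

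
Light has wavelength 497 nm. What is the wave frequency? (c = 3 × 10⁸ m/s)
f = c/λ = 6.036 × 10¹⁴ Hz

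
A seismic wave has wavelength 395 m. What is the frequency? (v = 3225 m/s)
f = v/λ = 8.165 Hz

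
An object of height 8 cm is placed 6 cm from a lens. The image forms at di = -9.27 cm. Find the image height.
hi = (-di/do) × ho = 12.36 cm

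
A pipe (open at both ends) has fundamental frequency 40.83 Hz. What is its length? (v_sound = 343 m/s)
L = v/(2f₁) = 4.2 m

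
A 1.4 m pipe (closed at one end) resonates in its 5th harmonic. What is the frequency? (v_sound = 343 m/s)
fₙ = nv/(4L) = 306.2 Hz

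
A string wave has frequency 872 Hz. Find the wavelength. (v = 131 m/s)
λ = v/f = 0.1502 m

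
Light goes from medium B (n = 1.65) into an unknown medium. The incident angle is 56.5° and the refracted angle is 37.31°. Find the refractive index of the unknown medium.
n₂ = n₁·sin θ₁ / sin θ₂ = 2.27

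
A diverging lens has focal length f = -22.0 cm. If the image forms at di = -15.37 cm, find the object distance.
1/do = 1/f − 1/di → do = 51 cm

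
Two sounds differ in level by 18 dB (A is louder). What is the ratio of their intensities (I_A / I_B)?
I_A/I_B = 10^(Δβ/10) = 63.1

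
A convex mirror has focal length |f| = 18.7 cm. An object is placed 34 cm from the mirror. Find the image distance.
f = −18.7 cm (convex); 1/di = 1/f − 1/do → di = -12.06 cm (virtual image, behind mirror)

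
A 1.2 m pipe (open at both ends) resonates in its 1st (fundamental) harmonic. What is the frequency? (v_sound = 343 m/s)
fₙ = nv/(2L) = 142.9 Hz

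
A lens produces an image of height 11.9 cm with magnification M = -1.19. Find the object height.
ho = |hi|/|M| = 10 cm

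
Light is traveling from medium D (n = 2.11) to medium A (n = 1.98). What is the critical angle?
θc = arcsin(n₂/n₁) = 69.78°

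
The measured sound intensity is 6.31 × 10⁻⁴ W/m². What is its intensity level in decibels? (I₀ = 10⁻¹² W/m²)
β = 10·log₁₀(I/I₀) = 88 dB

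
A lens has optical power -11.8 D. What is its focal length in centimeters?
f = 1/P = -8.475 cm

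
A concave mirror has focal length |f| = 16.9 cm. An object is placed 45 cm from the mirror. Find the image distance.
f = +16.9 cm (concave); 1/di = 1/f − 1/do → di = 27.06 cm (real image, in front of mirror)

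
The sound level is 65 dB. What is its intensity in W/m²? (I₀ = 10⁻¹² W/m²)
I = I₀·10^(β/10) = 3.16 × 10⁻⁶ W/m²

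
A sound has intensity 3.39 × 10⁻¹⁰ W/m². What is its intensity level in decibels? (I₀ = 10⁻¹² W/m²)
β = 10·log₁₀(I/I₀) = 25.3 dB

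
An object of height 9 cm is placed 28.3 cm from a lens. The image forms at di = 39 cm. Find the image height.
hi = (-di/do) × ho = -12.4 cm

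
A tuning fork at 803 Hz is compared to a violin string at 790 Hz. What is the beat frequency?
13 Hz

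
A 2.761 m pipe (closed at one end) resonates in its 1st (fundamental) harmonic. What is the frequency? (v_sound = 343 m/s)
fₙ = nv/(4L) = 31.06 Hz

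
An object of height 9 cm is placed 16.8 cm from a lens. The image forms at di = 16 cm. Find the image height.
hi = (-di/do) × ho = -8.571 cm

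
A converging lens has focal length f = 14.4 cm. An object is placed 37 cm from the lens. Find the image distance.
1/di = 1/f − 1/do → di = 23.58 cm (real image)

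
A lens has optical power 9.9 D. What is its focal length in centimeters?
f = 1/P = 10.1 cm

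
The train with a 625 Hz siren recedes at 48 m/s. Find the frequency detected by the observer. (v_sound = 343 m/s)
f_obs = f·v/(v + v_s) = 548.3 Hz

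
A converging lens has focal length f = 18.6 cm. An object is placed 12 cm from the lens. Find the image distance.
1/di = 1/f − 1/do → di = -33.82 cm (virtual image)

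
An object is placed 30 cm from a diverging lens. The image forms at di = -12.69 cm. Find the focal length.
1/f = 1/do + 1/di → f = -21.99 cm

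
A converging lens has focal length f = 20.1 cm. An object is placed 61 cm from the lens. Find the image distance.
1/di = 1/f − 1/do → di = 29.98 cm (real image)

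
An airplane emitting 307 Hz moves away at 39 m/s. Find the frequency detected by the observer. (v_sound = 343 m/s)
f_obs = f·v/(v + v_s) = 275.7 Hz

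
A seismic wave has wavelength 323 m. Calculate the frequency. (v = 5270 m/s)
f = v/λ = 16.32 Hz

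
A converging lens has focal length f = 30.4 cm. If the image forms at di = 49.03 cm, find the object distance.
1/do = 1/f − 1/di → do = 80.01 cm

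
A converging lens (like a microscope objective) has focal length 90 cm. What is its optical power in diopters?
P = 1/f = 1.111 D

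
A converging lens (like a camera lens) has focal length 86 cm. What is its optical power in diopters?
P = 1/f = 1.163 D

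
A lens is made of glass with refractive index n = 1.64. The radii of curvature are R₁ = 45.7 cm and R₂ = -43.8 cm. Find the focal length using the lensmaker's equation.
1/f = (n − 1)(1/R₁ − 1/R₂) → f = 34.95 cm (converging lens)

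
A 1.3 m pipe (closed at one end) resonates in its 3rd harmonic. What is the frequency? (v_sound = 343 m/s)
fₙ = nv/(4L) = 197.9 Hz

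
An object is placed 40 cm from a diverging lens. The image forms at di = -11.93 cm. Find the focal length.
1/f = 1/do + 1/di → f = -17 cm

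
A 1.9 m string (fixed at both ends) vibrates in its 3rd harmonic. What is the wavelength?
λₙ = 2L/n = 1.267 m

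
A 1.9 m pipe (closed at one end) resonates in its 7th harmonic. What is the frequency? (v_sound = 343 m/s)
fₙ = nv/(4L) = 315.9 Hz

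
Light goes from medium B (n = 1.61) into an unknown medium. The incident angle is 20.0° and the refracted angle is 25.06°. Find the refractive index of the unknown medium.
n₂ = n₁·sin θ₁ / sin θ₂ = 1.3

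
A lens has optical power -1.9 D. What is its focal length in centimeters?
f = 1/P = -52.63 cm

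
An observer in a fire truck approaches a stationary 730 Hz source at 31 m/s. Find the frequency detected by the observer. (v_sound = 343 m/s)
f_obs = f·(v + v_o)/v = 796 Hz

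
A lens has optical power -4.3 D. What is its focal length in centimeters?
f = 1/P = -23.26 cm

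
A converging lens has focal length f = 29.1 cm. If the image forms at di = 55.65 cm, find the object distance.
1/do = 1/f − 1/di → do = 60.99 cm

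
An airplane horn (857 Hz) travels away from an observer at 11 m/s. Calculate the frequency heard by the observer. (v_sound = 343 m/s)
f_obs = f·v/(v + v_s) = 830.4 Hz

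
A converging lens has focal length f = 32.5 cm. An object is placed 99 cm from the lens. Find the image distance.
1/di = 1/f − 1/do → di = 48.38 cm (real image)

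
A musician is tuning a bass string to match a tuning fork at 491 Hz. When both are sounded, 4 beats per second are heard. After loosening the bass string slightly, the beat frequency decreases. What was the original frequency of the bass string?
495 Hz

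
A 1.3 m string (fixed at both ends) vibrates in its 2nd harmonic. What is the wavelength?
λₙ = 2L/n = 1.3 m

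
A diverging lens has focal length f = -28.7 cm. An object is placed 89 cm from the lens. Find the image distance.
1/di = 1/f − 1/do → di = -21.7 cm (virtual image)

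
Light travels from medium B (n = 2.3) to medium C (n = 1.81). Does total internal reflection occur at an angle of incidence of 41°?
θc = arcsin(n₂/n₁) = 51.9°; 41° < θc, so no — the ray refracts.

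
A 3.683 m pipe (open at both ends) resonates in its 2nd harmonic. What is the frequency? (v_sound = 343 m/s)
fₙ = nv/(2L) = 93.13 Hz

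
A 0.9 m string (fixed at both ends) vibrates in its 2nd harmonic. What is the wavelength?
λₙ = 2L/n = 0.9 m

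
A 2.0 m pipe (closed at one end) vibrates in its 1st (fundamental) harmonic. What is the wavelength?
λₙ = 4L/n = 8 m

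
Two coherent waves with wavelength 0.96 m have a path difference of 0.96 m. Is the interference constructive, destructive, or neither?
constructive — path difference = 1λ, a whole number of wavelengths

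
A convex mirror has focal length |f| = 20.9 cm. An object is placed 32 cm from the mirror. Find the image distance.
f = −20.9 cm (convex); 1/di = 1/f − 1/do → di = -12.64 cm (virtual image, behind mirror)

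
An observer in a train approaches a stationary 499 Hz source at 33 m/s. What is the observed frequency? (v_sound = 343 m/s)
f_obs = f·(v + v_o)/v = 547 Hz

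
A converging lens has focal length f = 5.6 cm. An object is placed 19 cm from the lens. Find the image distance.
1/di = 1/f − 1/do → di = 7.94 cm (real image)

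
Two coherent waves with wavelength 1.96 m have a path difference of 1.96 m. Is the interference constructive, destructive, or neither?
constructive — path difference = 1λ, a whole number of wavelengths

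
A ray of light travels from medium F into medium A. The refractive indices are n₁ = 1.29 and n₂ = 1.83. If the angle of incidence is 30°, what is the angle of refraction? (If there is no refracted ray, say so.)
sin θ₂ = (n₁/n₂)·sin θ₁ = 0.3525 → θ₂ = 20.64°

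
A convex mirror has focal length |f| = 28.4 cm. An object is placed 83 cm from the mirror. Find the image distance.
f = −28.4 cm (convex); 1/di = 1/f − 1/do → di = -21.16 cm (virtual image, behind mirror)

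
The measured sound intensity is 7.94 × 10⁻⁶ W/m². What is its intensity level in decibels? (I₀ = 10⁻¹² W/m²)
β = 10·log₁₀(I/I₀) = 69 dB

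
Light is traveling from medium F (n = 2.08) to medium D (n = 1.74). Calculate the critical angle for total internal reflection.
θc = arcsin(n₂/n₁) = 56.78°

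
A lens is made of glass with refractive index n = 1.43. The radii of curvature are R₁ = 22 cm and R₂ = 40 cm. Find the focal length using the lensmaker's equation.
1/f = (n − 1)(1/R₁ − 1/R₂) → f = 113.7 cm (converging lens)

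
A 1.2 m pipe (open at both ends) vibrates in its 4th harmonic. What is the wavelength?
λₙ = 2L/n = 0.6 m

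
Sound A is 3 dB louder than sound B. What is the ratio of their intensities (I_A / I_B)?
I_A/I_B = 10^(Δβ/10) = 1.995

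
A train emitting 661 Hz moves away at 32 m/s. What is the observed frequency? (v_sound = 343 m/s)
f_obs = f·v/(v + v_s) = 604.6 Hz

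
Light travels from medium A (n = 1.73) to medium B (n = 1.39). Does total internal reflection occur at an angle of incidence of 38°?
θc = arcsin(n₂/n₁) = 53.46°; 38° < θc, so no — the ray refracts.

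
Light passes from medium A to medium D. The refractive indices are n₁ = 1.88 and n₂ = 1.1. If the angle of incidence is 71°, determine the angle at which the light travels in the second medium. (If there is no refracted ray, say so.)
sin θ₂ = (n₁/n₂)·sin θ₁ = 1.616 > 1, so there is no refracted ray — the light undergoes total internal reflection.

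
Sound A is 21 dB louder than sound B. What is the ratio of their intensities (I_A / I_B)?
I_A/I_B = 10^(Δβ/10) = 125.9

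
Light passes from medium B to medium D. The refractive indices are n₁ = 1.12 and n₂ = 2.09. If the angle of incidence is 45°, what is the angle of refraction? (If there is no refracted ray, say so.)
sin θ₂ = (n₁/n₂)·sin θ₁ = 0.3789 → θ₂ = 22.27°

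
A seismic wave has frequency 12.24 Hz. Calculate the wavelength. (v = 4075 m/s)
λ = v/f = 332.9 m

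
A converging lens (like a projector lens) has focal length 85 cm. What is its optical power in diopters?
P = 1/f = 1.176 D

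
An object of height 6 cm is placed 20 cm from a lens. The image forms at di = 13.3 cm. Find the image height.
hi = (-di/do) × ho = -3.99 cm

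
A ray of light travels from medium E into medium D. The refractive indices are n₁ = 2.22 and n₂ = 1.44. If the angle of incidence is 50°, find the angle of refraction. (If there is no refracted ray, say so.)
sin θ₂ = (n₁/n₂)·sin θ₁ = 1.181 > 1, so there is no refracted ray — the light undergoes total internal reflection.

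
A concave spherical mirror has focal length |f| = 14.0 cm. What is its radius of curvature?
R = 2|f| = 28 cm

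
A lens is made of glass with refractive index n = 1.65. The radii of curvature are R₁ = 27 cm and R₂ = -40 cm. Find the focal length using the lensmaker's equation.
1/f = (n − 1)(1/R₁ − 1/R₂) → f = 24.8 cm (converging lens)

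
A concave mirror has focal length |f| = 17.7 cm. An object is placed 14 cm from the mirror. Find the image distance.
f = +17.7 cm (concave); 1/di = 1/f − 1/do → di = -66.97 cm (virtual image, behind mirror)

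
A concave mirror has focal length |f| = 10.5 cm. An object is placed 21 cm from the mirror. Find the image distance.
f = +10.5 cm (concave); 1/di = 1/f − 1/do → di = 21 cm (real image, in front of mirror)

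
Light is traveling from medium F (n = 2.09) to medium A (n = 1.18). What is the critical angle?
θc = arcsin(n₂/n₁) = 34.37°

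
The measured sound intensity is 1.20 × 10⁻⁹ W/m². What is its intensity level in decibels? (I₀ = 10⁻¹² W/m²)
β = 10·log₁₀(I/I₀) = 30.79 dB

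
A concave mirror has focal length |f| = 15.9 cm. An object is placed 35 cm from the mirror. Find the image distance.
f = +15.9 cm (concave); 1/di = 1/f − 1/do → di = 29.14 cm (real image, in front of mirror)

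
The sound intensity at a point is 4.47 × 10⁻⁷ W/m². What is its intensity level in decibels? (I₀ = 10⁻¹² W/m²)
β = 10·log₁₀(I/I₀) = 56.5 dB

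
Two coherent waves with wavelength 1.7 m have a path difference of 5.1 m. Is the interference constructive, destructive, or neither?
constructive — path difference = 3λ, a whole number of wavelengths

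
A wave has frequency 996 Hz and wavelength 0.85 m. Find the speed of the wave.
v = fλ = 846.6 m/s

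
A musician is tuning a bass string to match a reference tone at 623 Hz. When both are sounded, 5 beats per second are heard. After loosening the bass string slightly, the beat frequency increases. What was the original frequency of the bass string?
618 Hz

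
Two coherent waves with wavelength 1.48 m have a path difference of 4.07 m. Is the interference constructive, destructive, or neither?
neither (partial) — path difference = 2.75λ, neither a whole number of wavelengths nor an odd multiple of λ/2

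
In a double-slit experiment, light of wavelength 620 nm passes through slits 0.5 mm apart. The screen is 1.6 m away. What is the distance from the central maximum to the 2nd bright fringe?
y = mλL/d = 3.968 mm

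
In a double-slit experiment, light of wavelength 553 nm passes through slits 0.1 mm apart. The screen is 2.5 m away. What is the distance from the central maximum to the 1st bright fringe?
y = mλL/d = 13.83 mm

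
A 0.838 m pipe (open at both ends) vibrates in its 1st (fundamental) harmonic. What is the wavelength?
λₙ = 2L/n = 1.676 m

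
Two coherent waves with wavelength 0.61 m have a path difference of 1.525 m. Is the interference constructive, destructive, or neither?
destructive — path difference = 2.5λ, an odd multiple of λ/2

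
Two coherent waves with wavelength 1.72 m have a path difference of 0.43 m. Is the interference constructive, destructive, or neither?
neither (partial) — path difference = 0.25λ, neither a whole number of wavelengths nor an odd multiple of λ/2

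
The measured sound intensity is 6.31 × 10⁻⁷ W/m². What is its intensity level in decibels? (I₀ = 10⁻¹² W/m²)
β = 10·log₁₀(I/I₀) = 58 dB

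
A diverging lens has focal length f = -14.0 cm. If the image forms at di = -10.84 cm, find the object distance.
1/do = 1/f − 1/di → do = 48.03 cm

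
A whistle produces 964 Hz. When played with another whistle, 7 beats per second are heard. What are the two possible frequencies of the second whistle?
f₂ = 964 ± 7 Hz → 971 Hz or 957 Hz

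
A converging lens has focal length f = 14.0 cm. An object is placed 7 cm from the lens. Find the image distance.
1/di = 1/f − 1/do → di = -14 cm (virtual image)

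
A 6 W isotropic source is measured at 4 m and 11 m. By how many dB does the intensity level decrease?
Δβ = 20·log₁₀(r₂/r₁) = 8.787 dB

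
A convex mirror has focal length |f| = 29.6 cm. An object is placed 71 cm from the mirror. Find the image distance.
f = −29.6 cm (convex); 1/di = 1/f − 1/do → di = -20.89 cm (virtual image, behind mirror)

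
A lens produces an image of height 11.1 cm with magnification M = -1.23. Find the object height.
ho = |hi|/|M| = 9.024 cm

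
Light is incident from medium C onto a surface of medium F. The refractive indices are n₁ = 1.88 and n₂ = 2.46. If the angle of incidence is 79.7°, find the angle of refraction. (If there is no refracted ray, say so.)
sin θ₂ = (n₁/n₂)·sin θ₁ = 0.7519 → θ₂ = 48.76°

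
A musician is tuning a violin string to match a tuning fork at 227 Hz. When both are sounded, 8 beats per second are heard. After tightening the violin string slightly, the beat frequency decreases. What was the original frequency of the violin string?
219 Hz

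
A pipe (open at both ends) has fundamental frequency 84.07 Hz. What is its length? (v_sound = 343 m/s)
L = v/(2f₁) = 2.04 m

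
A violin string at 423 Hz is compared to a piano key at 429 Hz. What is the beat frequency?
6 Hz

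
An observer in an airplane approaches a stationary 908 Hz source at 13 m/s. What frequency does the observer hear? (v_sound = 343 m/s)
f_obs = f·(v + v_o)/v = 942.4 Hz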